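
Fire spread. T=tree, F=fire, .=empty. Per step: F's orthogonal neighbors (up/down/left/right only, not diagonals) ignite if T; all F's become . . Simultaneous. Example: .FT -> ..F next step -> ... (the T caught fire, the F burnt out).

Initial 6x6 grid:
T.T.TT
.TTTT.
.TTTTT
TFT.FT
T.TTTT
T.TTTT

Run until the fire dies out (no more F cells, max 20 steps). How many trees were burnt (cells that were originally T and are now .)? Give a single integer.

Answer: 25

Derivation:
Step 1: +6 fires, +2 burnt (F count now 6)
Step 2: +10 fires, +6 burnt (F count now 10)
Step 3: +7 fires, +10 burnt (F count now 7)
Step 4: +2 fires, +7 burnt (F count now 2)
Step 5: +0 fires, +2 burnt (F count now 0)
Fire out after step 5
Initially T: 26, now '.': 35
Total burnt (originally-T cells now '.'): 25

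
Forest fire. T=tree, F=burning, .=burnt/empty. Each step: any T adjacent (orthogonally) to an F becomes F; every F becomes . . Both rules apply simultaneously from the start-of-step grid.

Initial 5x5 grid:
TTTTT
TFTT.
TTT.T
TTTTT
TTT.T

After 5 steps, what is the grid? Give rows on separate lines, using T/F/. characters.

Step 1: 4 trees catch fire, 1 burn out
  TFTTT
  F.FT.
  TFT.T
  TTTTT
  TTT.T
Step 2: 6 trees catch fire, 4 burn out
  F.FTT
  ...F.
  F.F.T
  TFTTT
  TTT.T
Step 3: 4 trees catch fire, 6 burn out
  ...FT
  .....
  ....T
  F.FTT
  TFT.T
Step 4: 4 trees catch fire, 4 burn out
  ....F
  .....
  ....T
  ...FT
  F.F.T
Step 5: 1 trees catch fire, 4 burn out
  .....
  .....
  ....T
  ....F
  ....T

.....
.....
....T
....F
....T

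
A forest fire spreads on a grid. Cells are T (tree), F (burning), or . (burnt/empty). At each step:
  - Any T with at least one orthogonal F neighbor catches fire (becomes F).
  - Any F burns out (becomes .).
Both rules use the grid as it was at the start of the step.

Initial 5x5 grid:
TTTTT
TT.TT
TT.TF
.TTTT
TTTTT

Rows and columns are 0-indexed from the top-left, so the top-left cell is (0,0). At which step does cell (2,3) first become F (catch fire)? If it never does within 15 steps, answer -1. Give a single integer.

Step 1: cell (2,3)='F' (+3 fires, +1 burnt)
  -> target ignites at step 1
Step 2: cell (2,3)='.' (+4 fires, +3 burnt)
Step 3: cell (2,3)='.' (+3 fires, +4 burnt)
Step 4: cell (2,3)='.' (+3 fires, +3 burnt)
Step 5: cell (2,3)='.' (+3 fires, +3 burnt)
Step 6: cell (2,3)='.' (+4 fires, +3 burnt)
Step 7: cell (2,3)='.' (+1 fires, +4 burnt)
Step 8: cell (2,3)='.' (+0 fires, +1 burnt)
  fire out at step 8

1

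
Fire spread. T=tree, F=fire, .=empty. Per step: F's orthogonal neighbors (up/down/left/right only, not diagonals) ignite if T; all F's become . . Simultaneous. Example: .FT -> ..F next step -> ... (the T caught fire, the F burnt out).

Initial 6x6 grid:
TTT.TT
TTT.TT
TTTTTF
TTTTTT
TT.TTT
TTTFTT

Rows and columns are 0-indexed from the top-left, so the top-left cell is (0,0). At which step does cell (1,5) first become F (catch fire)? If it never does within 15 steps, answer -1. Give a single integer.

Step 1: cell (1,5)='F' (+6 fires, +2 burnt)
  -> target ignites at step 1
Step 2: cell (1,5)='.' (+9 fires, +6 burnt)
Step 3: cell (1,5)='.' (+5 fires, +9 burnt)
Step 4: cell (1,5)='.' (+4 fires, +5 burnt)
Step 5: cell (1,5)='.' (+4 fires, +4 burnt)
Step 6: cell (1,5)='.' (+2 fires, +4 burnt)
Step 7: cell (1,5)='.' (+1 fires, +2 burnt)
Step 8: cell (1,5)='.' (+0 fires, +1 burnt)
  fire out at step 8

1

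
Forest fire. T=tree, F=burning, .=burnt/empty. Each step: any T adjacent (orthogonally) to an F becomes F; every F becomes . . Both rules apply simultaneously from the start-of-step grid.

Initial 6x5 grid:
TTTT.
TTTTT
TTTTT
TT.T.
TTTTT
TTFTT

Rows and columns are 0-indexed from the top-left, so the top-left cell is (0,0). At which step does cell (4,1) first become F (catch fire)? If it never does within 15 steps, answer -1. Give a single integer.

Step 1: cell (4,1)='T' (+3 fires, +1 burnt)
Step 2: cell (4,1)='F' (+4 fires, +3 burnt)
  -> target ignites at step 2
Step 3: cell (4,1)='.' (+4 fires, +4 burnt)
Step 4: cell (4,1)='.' (+3 fires, +4 burnt)
Step 5: cell (4,1)='.' (+5 fires, +3 burnt)
Step 6: cell (4,1)='.' (+5 fires, +5 burnt)
Step 7: cell (4,1)='.' (+2 fires, +5 burnt)
Step 8: cell (4,1)='.' (+0 fires, +2 burnt)
  fire out at step 8

2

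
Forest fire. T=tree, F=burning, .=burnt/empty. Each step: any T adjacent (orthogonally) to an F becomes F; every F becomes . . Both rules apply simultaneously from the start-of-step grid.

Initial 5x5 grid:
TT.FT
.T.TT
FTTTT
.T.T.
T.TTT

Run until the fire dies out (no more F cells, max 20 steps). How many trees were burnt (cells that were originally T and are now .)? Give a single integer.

Step 1: +3 fires, +2 burnt (F count now 3)
Step 2: +5 fires, +3 burnt (F count now 5)
Step 3: +3 fires, +5 burnt (F count now 3)
Step 4: +2 fires, +3 burnt (F count now 2)
Step 5: +2 fires, +2 burnt (F count now 2)
Step 6: +0 fires, +2 burnt (F count now 0)
Fire out after step 6
Initially T: 16, now '.': 24
Total burnt (originally-T cells now '.'): 15

Answer: 15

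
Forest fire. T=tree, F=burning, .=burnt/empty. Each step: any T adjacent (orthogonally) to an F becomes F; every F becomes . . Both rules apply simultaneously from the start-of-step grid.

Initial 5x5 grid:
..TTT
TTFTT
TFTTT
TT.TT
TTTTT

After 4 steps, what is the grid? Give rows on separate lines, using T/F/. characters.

Step 1: 6 trees catch fire, 2 burn out
  ..FTT
  TF.FT
  F.FTT
  TF.TT
  TTTTT
Step 2: 6 trees catch fire, 6 burn out
  ...FT
  F...F
  ...FT
  F..TT
  TFTTT
Step 3: 5 trees catch fire, 6 burn out
  ....F
  .....
  ....F
  ...FT
  F.FTT
Step 4: 2 trees catch fire, 5 burn out
  .....
  .....
  .....
  ....F
  ...FT

.....
.....
.....
....F
...FT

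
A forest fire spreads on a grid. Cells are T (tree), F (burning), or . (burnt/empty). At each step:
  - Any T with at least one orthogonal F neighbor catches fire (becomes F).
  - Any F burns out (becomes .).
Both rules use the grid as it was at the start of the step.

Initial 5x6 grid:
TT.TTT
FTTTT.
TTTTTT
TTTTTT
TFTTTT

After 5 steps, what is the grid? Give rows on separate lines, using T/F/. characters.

Step 1: 6 trees catch fire, 2 burn out
  FT.TTT
  .FTTT.
  FTTTTT
  TFTTTT
  F.FTTT
Step 2: 6 trees catch fire, 6 burn out
  .F.TTT
  ..FTT.
  .FTTTT
  F.FTTT
  ...FTT
Step 3: 4 trees catch fire, 6 burn out
  ...TTT
  ...FT.
  ..FTTT
  ...FTT
  ....FT
Step 4: 5 trees catch fire, 4 burn out
  ...FTT
  ....F.
  ...FTT
  ....FT
  .....F
Step 5: 3 trees catch fire, 5 burn out
  ....FT
  ......
  ....FT
  .....F
  ......

....FT
......
....FT
.....F
......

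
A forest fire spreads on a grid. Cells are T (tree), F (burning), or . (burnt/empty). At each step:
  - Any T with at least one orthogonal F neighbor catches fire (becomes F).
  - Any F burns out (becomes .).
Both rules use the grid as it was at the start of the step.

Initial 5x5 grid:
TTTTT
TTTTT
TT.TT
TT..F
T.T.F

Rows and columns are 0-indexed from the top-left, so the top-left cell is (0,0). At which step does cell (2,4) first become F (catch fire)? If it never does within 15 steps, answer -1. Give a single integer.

Step 1: cell (2,4)='F' (+1 fires, +2 burnt)
  -> target ignites at step 1
Step 2: cell (2,4)='.' (+2 fires, +1 burnt)
Step 3: cell (2,4)='.' (+2 fires, +2 burnt)
Step 4: cell (2,4)='.' (+2 fires, +2 burnt)
Step 5: cell (2,4)='.' (+2 fires, +2 burnt)
Step 6: cell (2,4)='.' (+3 fires, +2 burnt)
Step 7: cell (2,4)='.' (+3 fires, +3 burnt)
Step 8: cell (2,4)='.' (+1 fires, +3 burnt)
Step 9: cell (2,4)='.' (+1 fires, +1 burnt)
Step 10: cell (2,4)='.' (+0 fires, +1 burnt)
  fire out at step 10

1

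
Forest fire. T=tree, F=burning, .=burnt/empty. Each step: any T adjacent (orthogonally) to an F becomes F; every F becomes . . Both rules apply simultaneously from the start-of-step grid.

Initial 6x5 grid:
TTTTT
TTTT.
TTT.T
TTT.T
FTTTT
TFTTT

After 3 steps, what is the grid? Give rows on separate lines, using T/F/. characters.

Step 1: 4 trees catch fire, 2 burn out
  TTTTT
  TTTT.
  TTT.T
  FTT.T
  .FTTT
  F.FTT
Step 2: 4 trees catch fire, 4 burn out
  TTTTT
  TTTT.
  FTT.T
  .FT.T
  ..FTT
  ...FT
Step 3: 5 trees catch fire, 4 burn out
  TTTTT
  FTTT.
  .FT.T
  ..F.T
  ...FT
  ....F

TTTTT
FTTT.
.FT.T
..F.T
...FT
....F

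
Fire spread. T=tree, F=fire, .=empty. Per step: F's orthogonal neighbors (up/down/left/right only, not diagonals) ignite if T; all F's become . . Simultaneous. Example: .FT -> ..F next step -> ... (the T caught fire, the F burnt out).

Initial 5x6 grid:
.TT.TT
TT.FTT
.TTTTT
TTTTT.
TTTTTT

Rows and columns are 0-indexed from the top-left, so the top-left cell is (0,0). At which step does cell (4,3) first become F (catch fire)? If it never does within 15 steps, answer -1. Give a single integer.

Step 1: cell (4,3)='T' (+2 fires, +1 burnt)
Step 2: cell (4,3)='T' (+5 fires, +2 burnt)
Step 3: cell (4,3)='F' (+6 fires, +5 burnt)
  -> target ignites at step 3
Step 4: cell (4,3)='.' (+4 fires, +6 burnt)
Step 5: cell (4,3)='.' (+5 fires, +4 burnt)
Step 6: cell (4,3)='.' (+2 fires, +5 burnt)
Step 7: cell (4,3)='.' (+0 fires, +2 burnt)
  fire out at step 7

3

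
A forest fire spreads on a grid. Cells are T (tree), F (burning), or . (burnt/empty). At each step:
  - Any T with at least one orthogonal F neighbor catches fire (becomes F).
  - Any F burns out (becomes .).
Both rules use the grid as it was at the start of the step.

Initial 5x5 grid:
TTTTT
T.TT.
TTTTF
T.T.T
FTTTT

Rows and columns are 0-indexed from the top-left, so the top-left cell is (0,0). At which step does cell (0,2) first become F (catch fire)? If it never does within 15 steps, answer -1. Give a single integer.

Step 1: cell (0,2)='T' (+4 fires, +2 burnt)
Step 2: cell (0,2)='T' (+5 fires, +4 burnt)
Step 3: cell (0,2)='T' (+6 fires, +5 burnt)
Step 4: cell (0,2)='F' (+3 fires, +6 burnt)
  -> target ignites at step 4
Step 5: cell (0,2)='.' (+1 fires, +3 burnt)
Step 6: cell (0,2)='.' (+0 fires, +1 burnt)
  fire out at step 6

4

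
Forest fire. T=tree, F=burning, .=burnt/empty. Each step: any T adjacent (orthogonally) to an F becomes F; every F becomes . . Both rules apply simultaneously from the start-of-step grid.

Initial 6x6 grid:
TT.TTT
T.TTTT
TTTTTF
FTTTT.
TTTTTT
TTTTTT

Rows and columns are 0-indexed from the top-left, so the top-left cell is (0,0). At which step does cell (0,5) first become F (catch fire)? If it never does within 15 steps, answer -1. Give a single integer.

Step 1: cell (0,5)='T' (+5 fires, +2 burnt)
Step 2: cell (0,5)='F' (+9 fires, +5 burnt)
  -> target ignites at step 2
Step 3: cell (0,5)='.' (+8 fires, +9 burnt)
Step 4: cell (0,5)='.' (+7 fires, +8 burnt)
Step 5: cell (0,5)='.' (+2 fires, +7 burnt)
Step 6: cell (0,5)='.' (+0 fires, +2 burnt)
  fire out at step 6

2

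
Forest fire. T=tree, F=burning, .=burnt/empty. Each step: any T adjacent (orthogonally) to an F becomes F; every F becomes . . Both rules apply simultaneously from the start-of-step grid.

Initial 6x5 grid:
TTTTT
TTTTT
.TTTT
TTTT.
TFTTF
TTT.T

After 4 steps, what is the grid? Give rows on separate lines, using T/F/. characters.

Step 1: 6 trees catch fire, 2 burn out
  TTTTT
  TTTTT
  .TTTT
  TFTT.
  F.FF.
  TFT.F
Step 2: 6 trees catch fire, 6 burn out
  TTTTT
  TTTTT
  .FTTT
  F.FF.
  .....
  F.F..
Step 3: 3 trees catch fire, 6 burn out
  TTTTT
  TFTTT
  ..FFT
  .....
  .....
  .....
Step 4: 5 trees catch fire, 3 burn out
  TFTTT
  F.FFT
  ....F
  .....
  .....
  .....

TFTTT
F.FFT
....F
.....
.....
.....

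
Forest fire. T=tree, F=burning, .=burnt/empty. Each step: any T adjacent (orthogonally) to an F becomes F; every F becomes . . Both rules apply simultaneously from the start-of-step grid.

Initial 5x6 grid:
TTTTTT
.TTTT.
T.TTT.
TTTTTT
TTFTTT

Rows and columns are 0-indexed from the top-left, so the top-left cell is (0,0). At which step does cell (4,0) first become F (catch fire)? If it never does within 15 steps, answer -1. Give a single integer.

Step 1: cell (4,0)='T' (+3 fires, +1 burnt)
Step 2: cell (4,0)='F' (+5 fires, +3 burnt)
  -> target ignites at step 2
Step 3: cell (4,0)='.' (+5 fires, +5 burnt)
Step 4: cell (4,0)='.' (+6 fires, +5 burnt)
Step 5: cell (4,0)='.' (+3 fires, +6 burnt)
Step 6: cell (4,0)='.' (+2 fires, +3 burnt)
Step 7: cell (4,0)='.' (+1 fires, +2 burnt)
Step 8: cell (4,0)='.' (+0 fires, +1 burnt)
  fire out at step 8

2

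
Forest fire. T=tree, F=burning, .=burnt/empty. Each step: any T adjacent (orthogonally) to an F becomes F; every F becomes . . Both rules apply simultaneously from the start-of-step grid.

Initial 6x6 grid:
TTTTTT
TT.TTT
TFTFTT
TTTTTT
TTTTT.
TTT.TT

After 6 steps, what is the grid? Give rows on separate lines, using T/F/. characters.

Step 1: 7 trees catch fire, 2 burn out
  TTTTTT
  TF.FTT
  F.F.FT
  TFTFTT
  TTTTT.
  TTT.TT
Step 2: 10 trees catch fire, 7 burn out
  TFTFTT
  F...FT
  .....F
  F.F.FT
  TFTFT.
  TTT.TT
Step 3: 9 trees catch fire, 10 burn out
  F.F.FT
  .....F
  ......
  .....F
  F.F.F.
  TFT.TT
Step 4: 4 trees catch fire, 9 burn out
  .....F
  ......
  ......
  ......
  ......
  F.F.FT
Step 5: 1 trees catch fire, 4 burn out
  ......
  ......
  ......
  ......
  ......
  .....F
Step 6: 0 trees catch fire, 1 burn out
  ......
  ......
  ......
  ......
  ......
  ......

......
......
......
......
......
......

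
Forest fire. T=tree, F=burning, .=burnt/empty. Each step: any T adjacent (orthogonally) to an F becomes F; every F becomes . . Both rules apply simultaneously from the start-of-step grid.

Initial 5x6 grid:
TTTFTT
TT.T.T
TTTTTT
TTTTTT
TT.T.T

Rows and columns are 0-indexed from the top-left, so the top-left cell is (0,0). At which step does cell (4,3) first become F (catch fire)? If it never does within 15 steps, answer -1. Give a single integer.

Step 1: cell (4,3)='T' (+3 fires, +1 burnt)
Step 2: cell (4,3)='T' (+3 fires, +3 burnt)
Step 3: cell (4,3)='T' (+6 fires, +3 burnt)
Step 4: cell (4,3)='F' (+6 fires, +6 burnt)
  -> target ignites at step 4
Step 5: cell (4,3)='.' (+3 fires, +6 burnt)
Step 6: cell (4,3)='.' (+3 fires, +3 burnt)
Step 7: cell (4,3)='.' (+1 fires, +3 burnt)
Step 8: cell (4,3)='.' (+0 fires, +1 burnt)
  fire out at step 8

4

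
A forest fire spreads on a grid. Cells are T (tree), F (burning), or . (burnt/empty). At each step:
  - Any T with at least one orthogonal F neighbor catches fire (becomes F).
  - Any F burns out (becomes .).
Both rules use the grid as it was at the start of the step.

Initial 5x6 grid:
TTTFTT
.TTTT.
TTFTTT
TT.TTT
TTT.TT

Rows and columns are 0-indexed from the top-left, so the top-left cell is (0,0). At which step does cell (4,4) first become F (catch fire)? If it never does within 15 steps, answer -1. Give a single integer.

Step 1: cell (4,4)='T' (+6 fires, +2 burnt)
Step 2: cell (4,4)='T' (+8 fires, +6 burnt)
Step 3: cell (4,4)='T' (+5 fires, +8 burnt)
Step 4: cell (4,4)='F' (+4 fires, +5 burnt)
  -> target ignites at step 4
Step 5: cell (4,4)='.' (+1 fires, +4 burnt)
Step 6: cell (4,4)='.' (+0 fires, +1 burnt)
  fire out at step 6

4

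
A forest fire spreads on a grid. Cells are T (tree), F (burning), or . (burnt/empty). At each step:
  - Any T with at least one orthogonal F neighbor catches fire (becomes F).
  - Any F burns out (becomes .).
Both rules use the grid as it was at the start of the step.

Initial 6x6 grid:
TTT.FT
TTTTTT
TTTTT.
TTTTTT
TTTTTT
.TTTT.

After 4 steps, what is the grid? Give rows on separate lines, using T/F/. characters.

Step 1: 2 trees catch fire, 1 burn out
  TTT..F
  TTTTFT
  TTTTT.
  TTTTTT
  TTTTTT
  .TTTT.
Step 2: 3 trees catch fire, 2 burn out
  TTT...
  TTTF.F
  TTTTF.
  TTTTTT
  TTTTTT
  .TTTT.
Step 3: 3 trees catch fire, 3 burn out
  TTT...
  TTF...
  TTTF..
  TTTTFT
  TTTTTT
  .TTTT.
Step 4: 6 trees catch fire, 3 burn out
  TTF...
  TF....
  TTF...
  TTTF.F
  TTTTFT
  .TTTT.

TTF...
TF....
TTF...
TTTF.F
TTTTFT
.TTTT.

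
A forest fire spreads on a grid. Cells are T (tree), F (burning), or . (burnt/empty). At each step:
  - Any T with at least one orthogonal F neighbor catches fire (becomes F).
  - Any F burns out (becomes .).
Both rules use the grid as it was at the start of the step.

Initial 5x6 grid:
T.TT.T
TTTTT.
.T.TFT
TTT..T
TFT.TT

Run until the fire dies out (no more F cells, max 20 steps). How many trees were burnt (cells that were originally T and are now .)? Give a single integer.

Step 1: +6 fires, +2 burnt (F count now 6)
Step 2: +5 fires, +6 burnt (F count now 5)
Step 3: +4 fires, +5 burnt (F count now 4)
Step 4: +3 fires, +4 burnt (F count now 3)
Step 5: +1 fires, +3 burnt (F count now 1)
Step 6: +0 fires, +1 burnt (F count now 0)
Fire out after step 6
Initially T: 20, now '.': 29
Total burnt (originally-T cells now '.'): 19

Answer: 19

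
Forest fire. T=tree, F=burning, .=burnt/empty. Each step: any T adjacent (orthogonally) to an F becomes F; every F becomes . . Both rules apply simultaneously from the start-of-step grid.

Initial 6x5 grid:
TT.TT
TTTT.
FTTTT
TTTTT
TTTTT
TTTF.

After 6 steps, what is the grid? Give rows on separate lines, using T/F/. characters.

Step 1: 5 trees catch fire, 2 burn out
  TT.TT
  FTTT.
  .FTTT
  FTTTT
  TTTFT
  TTF..
Step 2: 9 trees catch fire, 5 burn out
  FT.TT
  .FTT.
  ..FTT
  .FTFT
  FTF.F
  TF...
Step 3: 7 trees catch fire, 9 burn out
  .F.TT
  ..FT.
  ...FT
  ..F.F
  .F...
  F....
Step 4: 2 trees catch fire, 7 burn out
  ...TT
  ...F.
  ....F
  .....
  .....
  .....
Step 5: 1 trees catch fire, 2 burn out
  ...FT
  .....
  .....
  .....
  .....
  .....
Step 6: 1 trees catch fire, 1 burn out
  ....F
  .....
  .....
  .....
  .....
  .....

....F
.....
.....
.....
.....
.....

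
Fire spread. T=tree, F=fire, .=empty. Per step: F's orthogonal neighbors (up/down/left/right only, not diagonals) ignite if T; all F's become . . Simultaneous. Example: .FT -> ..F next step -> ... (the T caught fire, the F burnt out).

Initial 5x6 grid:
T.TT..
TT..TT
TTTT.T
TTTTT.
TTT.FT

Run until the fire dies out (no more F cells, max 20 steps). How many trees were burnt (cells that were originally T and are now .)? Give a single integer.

Step 1: +2 fires, +1 burnt (F count now 2)
Step 2: +1 fires, +2 burnt (F count now 1)
Step 3: +2 fires, +1 burnt (F count now 2)
Step 4: +3 fires, +2 burnt (F count now 3)
Step 5: +3 fires, +3 burnt (F count now 3)
Step 6: +3 fires, +3 burnt (F count now 3)
Step 7: +1 fires, +3 burnt (F count now 1)
Step 8: +1 fires, +1 burnt (F count now 1)
Step 9: +0 fires, +1 burnt (F count now 0)
Fire out after step 9
Initially T: 21, now '.': 25
Total burnt (originally-T cells now '.'): 16

Answer: 16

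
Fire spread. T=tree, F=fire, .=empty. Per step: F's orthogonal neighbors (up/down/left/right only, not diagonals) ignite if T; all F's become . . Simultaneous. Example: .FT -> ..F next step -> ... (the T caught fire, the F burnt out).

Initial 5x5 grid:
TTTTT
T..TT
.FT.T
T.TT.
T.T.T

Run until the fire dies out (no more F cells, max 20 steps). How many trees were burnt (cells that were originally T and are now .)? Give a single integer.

Step 1: +1 fires, +1 burnt (F count now 1)
Step 2: +1 fires, +1 burnt (F count now 1)
Step 3: +2 fires, +1 burnt (F count now 2)
Step 4: +0 fires, +2 burnt (F count now 0)
Fire out after step 4
Initially T: 16, now '.': 13
Total burnt (originally-T cells now '.'): 4

Answer: 4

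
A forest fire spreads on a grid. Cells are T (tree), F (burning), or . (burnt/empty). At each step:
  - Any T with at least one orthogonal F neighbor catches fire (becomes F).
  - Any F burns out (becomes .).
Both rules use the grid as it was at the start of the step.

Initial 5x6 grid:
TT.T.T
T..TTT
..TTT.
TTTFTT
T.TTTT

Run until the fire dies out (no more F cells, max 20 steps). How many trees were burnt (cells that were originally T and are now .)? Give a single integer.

Step 1: +4 fires, +1 burnt (F count now 4)
Step 2: +7 fires, +4 burnt (F count now 7)
Step 3: +4 fires, +7 burnt (F count now 4)
Step 4: +2 fires, +4 burnt (F count now 2)
Step 5: +1 fires, +2 burnt (F count now 1)
Step 6: +0 fires, +1 burnt (F count now 0)
Fire out after step 6
Initially T: 21, now '.': 27
Total burnt (originally-T cells now '.'): 18

Answer: 18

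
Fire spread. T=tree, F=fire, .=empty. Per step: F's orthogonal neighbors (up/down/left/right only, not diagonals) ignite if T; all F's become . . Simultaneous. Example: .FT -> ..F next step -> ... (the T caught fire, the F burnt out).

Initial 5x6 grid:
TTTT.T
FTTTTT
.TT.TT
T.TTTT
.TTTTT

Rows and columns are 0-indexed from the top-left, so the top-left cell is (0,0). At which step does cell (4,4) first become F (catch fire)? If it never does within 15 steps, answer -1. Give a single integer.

Step 1: cell (4,4)='T' (+2 fires, +1 burnt)
Step 2: cell (4,4)='T' (+3 fires, +2 burnt)
Step 3: cell (4,4)='T' (+3 fires, +3 burnt)
Step 4: cell (4,4)='T' (+3 fires, +3 burnt)
Step 5: cell (4,4)='T' (+4 fires, +3 burnt)
Step 6: cell (4,4)='T' (+5 fires, +4 burnt)
Step 7: cell (4,4)='F' (+2 fires, +5 burnt)
  -> target ignites at step 7
Step 8: cell (4,4)='.' (+1 fires, +2 burnt)
Step 9: cell (4,4)='.' (+0 fires, +1 burnt)
  fire out at step 9

7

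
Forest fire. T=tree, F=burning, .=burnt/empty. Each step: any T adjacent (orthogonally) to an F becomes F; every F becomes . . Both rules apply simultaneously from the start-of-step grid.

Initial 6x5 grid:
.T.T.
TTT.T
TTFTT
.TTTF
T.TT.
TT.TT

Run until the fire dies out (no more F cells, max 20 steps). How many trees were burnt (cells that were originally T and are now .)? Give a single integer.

Answer: 16

Derivation:
Step 1: +6 fires, +2 burnt (F count now 6)
Step 2: +6 fires, +6 burnt (F count now 6)
Step 3: +3 fires, +6 burnt (F count now 3)
Step 4: +1 fires, +3 burnt (F count now 1)
Step 5: +0 fires, +1 burnt (F count now 0)
Fire out after step 5
Initially T: 20, now '.': 26
Total burnt (originally-T cells now '.'): 16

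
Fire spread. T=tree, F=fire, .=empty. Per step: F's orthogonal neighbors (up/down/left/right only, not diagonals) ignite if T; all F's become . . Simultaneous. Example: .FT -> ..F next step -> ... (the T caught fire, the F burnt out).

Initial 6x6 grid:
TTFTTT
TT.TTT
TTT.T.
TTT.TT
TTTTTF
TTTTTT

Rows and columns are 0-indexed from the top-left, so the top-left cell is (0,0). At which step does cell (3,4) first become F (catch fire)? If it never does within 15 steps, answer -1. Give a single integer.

Step 1: cell (3,4)='T' (+5 fires, +2 burnt)
Step 2: cell (3,4)='F' (+7 fires, +5 burnt)
  -> target ignites at step 2
Step 3: cell (3,4)='.' (+7 fires, +7 burnt)
Step 4: cell (3,4)='.' (+7 fires, +7 burnt)
Step 5: cell (3,4)='.' (+3 fires, +7 burnt)
Step 6: cell (3,4)='.' (+1 fires, +3 burnt)
Step 7: cell (3,4)='.' (+0 fires, +1 burnt)
  fire out at step 7

2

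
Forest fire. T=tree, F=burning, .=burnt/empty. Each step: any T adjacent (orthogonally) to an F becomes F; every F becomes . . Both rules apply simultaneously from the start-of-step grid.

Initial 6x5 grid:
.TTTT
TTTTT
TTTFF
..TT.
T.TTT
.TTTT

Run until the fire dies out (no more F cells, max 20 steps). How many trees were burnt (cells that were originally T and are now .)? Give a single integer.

Answer: 21

Derivation:
Step 1: +4 fires, +2 burnt (F count now 4)
Step 2: +6 fires, +4 burnt (F count now 6)
Step 3: +6 fires, +6 burnt (F count now 6)
Step 4: +4 fires, +6 burnt (F count now 4)
Step 5: +1 fires, +4 burnt (F count now 1)
Step 6: +0 fires, +1 burnt (F count now 0)
Fire out after step 6
Initially T: 22, now '.': 29
Total burnt (originally-T cells now '.'): 21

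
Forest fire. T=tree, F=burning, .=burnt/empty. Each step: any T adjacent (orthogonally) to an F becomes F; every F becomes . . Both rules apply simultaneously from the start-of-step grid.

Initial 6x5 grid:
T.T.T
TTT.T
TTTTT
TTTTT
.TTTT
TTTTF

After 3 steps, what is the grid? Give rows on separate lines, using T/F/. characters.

Step 1: 2 trees catch fire, 1 burn out
  T.T.T
  TTT.T
  TTTTT
  TTTTT
  .TTTF
  TTTF.
Step 2: 3 trees catch fire, 2 burn out
  T.T.T
  TTT.T
  TTTTT
  TTTTF
  .TTF.
  TTF..
Step 3: 4 trees catch fire, 3 burn out
  T.T.T
  TTT.T
  TTTTF
  TTTF.
  .TF..
  TF...

T.T.T
TTT.T
TTTTF
TTTF.
.TF..
TF...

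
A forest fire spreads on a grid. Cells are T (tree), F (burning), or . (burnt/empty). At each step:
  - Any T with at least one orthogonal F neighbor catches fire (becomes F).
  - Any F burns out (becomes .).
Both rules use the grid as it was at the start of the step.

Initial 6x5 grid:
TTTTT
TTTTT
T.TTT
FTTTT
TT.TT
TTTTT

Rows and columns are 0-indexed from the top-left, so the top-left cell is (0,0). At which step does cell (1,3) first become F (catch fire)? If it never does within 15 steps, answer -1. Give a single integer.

Step 1: cell (1,3)='T' (+3 fires, +1 burnt)
Step 2: cell (1,3)='T' (+4 fires, +3 burnt)
Step 3: cell (1,3)='T' (+5 fires, +4 burnt)
Step 4: cell (1,3)='T' (+6 fires, +5 burnt)
Step 5: cell (1,3)='F' (+5 fires, +6 burnt)
  -> target ignites at step 5
Step 6: cell (1,3)='.' (+3 fires, +5 burnt)
Step 7: cell (1,3)='.' (+1 fires, +3 burnt)
Step 8: cell (1,3)='.' (+0 fires, +1 burnt)
  fire out at step 8

5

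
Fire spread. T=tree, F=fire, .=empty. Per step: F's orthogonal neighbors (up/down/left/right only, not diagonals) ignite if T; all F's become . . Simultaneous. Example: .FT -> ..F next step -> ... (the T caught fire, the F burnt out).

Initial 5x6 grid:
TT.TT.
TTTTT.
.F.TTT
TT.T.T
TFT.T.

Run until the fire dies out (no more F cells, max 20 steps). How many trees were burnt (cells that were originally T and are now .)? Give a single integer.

Answer: 18

Derivation:
Step 1: +4 fires, +2 burnt (F count now 4)
Step 2: +4 fires, +4 burnt (F count now 4)
Step 3: +2 fires, +4 burnt (F count now 2)
Step 4: +3 fires, +2 burnt (F count now 3)
Step 5: +3 fires, +3 burnt (F count now 3)
Step 6: +1 fires, +3 burnt (F count now 1)
Step 7: +1 fires, +1 burnt (F count now 1)
Step 8: +0 fires, +1 burnt (F count now 0)
Fire out after step 8
Initially T: 19, now '.': 29
Total burnt (originally-T cells now '.'): 18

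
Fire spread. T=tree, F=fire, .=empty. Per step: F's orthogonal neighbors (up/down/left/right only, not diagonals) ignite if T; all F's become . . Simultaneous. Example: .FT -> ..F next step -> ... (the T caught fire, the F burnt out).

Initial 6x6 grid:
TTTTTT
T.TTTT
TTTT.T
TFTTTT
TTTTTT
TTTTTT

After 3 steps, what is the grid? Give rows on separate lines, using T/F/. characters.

Step 1: 4 trees catch fire, 1 burn out
  TTTTTT
  T.TTTT
  TFTT.T
  F.FTTT
  TFTTTT
  TTTTTT
Step 2: 6 trees catch fire, 4 burn out
  TTTTTT
  T.TTTT
  F.FT.T
  ...FTT
  F.FTTT
  TFTTTT
Step 3: 7 trees catch fire, 6 burn out
  TTTTTT
  F.FTTT
  ...F.T
  ....FT
  ...FTT
  F.FTTT

TTTTTT
F.FTTT
...F.T
....FT
...FTT
F.FTTT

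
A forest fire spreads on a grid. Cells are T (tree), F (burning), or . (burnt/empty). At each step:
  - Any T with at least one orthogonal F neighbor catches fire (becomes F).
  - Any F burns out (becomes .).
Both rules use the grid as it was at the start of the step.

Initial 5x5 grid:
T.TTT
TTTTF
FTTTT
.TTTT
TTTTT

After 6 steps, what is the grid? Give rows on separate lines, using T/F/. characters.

Step 1: 5 trees catch fire, 2 burn out
  T.TTF
  FTTF.
  .FTTF
  .TTTT
  TTTTT
Step 2: 8 trees catch fire, 5 burn out
  F.TF.
  .FF..
  ..FF.
  .FTTF
  TTTTT
Step 3: 5 trees catch fire, 8 burn out
  ..F..
  .....
  .....
  ..FF.
  TFTTF
Step 4: 3 trees catch fire, 5 burn out
  .....
  .....
  .....
  .....
  F.FF.
Step 5: 0 trees catch fire, 3 burn out
  .....
  .....
  .....
  .....
  .....
Step 6: 0 trees catch fire, 0 burn out
  .....
  .....
  .....
  .....
  .....

.....
.....
.....
.....
.....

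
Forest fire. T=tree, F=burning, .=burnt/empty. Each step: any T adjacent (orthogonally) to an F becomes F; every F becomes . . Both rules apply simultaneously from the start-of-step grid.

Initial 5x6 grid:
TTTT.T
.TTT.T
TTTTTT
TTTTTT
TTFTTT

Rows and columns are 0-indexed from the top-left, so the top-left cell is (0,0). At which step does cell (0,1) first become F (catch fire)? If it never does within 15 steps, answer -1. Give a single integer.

Step 1: cell (0,1)='T' (+3 fires, +1 burnt)
Step 2: cell (0,1)='T' (+5 fires, +3 burnt)
Step 3: cell (0,1)='T' (+6 fires, +5 burnt)
Step 4: cell (0,1)='T' (+6 fires, +6 burnt)
Step 5: cell (0,1)='F' (+3 fires, +6 burnt)
  -> target ignites at step 5
Step 6: cell (0,1)='.' (+2 fires, +3 burnt)
Step 7: cell (0,1)='.' (+1 fires, +2 burnt)
Step 8: cell (0,1)='.' (+0 fires, +1 burnt)
  fire out at step 8

5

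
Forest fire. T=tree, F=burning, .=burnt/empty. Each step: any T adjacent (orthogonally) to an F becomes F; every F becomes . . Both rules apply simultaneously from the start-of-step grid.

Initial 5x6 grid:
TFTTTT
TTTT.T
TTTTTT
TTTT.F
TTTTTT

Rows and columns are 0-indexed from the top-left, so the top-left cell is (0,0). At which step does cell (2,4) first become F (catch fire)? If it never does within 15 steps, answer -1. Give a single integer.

Step 1: cell (2,4)='T' (+5 fires, +2 burnt)
Step 2: cell (2,4)='F' (+7 fires, +5 burnt)
  -> target ignites at step 2
Step 3: cell (2,4)='.' (+8 fires, +7 burnt)
Step 4: cell (2,4)='.' (+5 fires, +8 burnt)
Step 5: cell (2,4)='.' (+1 fires, +5 burnt)
Step 6: cell (2,4)='.' (+0 fires, +1 burnt)
  fire out at step 6

2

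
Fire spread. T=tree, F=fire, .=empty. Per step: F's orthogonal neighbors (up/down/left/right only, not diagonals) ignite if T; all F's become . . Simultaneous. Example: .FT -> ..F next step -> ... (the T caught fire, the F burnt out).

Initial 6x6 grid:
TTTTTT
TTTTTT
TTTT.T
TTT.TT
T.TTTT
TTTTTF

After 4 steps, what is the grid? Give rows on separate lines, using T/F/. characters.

Step 1: 2 trees catch fire, 1 burn out
  TTTTTT
  TTTTTT
  TTTT.T
  TTT.TT
  T.TTTF
  TTTTF.
Step 2: 3 trees catch fire, 2 burn out
  TTTTTT
  TTTTTT
  TTTT.T
  TTT.TF
  T.TTF.
  TTTF..
Step 3: 4 trees catch fire, 3 burn out
  TTTTTT
  TTTTTT
  TTTT.F
  TTT.F.
  T.TF..
  TTF...
Step 4: 3 trees catch fire, 4 burn out
  TTTTTT
  TTTTTF
  TTTT..
  TTT...
  T.F...
  TF....

TTTTTT
TTTTTF
TTTT..
TTT...
T.F...
TF....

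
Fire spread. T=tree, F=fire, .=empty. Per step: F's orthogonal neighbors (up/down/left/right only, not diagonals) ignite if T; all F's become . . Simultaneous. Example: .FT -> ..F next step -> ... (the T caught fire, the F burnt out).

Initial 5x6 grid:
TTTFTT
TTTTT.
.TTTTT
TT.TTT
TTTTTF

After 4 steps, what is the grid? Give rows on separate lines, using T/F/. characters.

Step 1: 5 trees catch fire, 2 burn out
  TTF.FT
  TTTFT.
  .TTTTT
  TT.TTF
  TTTTF.
Step 2: 8 trees catch fire, 5 burn out
  TF...F
  TTF.F.
  .TTFTF
  TT.TF.
  TTTF..
Step 3: 6 trees catch fire, 8 burn out
  F.....
  TF....
  .TF.F.
  TT.F..
  TTF...
Step 4: 3 trees catch fire, 6 burn out
  ......
  F.....
  .F....
  TT....
  TF....

......
F.....
.F....
TT....
TF....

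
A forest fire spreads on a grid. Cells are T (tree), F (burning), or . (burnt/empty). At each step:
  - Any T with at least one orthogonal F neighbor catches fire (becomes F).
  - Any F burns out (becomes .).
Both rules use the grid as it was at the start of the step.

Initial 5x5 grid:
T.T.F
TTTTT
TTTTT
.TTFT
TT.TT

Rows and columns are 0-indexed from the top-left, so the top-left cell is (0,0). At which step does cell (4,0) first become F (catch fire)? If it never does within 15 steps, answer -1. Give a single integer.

Step 1: cell (4,0)='T' (+5 fires, +2 burnt)
Step 2: cell (4,0)='T' (+5 fires, +5 burnt)
Step 3: cell (4,0)='T' (+3 fires, +5 burnt)
Step 4: cell (4,0)='F' (+4 fires, +3 burnt)
  -> target ignites at step 4
Step 5: cell (4,0)='.' (+1 fires, +4 burnt)
Step 6: cell (4,0)='.' (+1 fires, +1 burnt)
Step 7: cell (4,0)='.' (+0 fires, +1 burnt)
  fire out at step 7

4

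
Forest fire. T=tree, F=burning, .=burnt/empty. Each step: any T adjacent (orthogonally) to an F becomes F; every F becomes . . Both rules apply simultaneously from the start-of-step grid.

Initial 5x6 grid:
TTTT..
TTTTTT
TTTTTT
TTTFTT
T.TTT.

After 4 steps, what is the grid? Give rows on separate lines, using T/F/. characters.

Step 1: 4 trees catch fire, 1 burn out
  TTTT..
  TTTTTT
  TTTFTT
  TTF.FT
  T.TFT.
Step 2: 7 trees catch fire, 4 burn out
  TTTT..
  TTTFTT
  TTF.FT
  TF...F
  T.F.F.
Step 3: 6 trees catch fire, 7 burn out
  TTTF..
  TTF.FT
  TF...F
  F.....
  T.....
Step 4: 5 trees catch fire, 6 burn out
  TTF...
  TF...F
  F.....
  ......
  F.....

TTF...
TF...F
F.....
......
F.....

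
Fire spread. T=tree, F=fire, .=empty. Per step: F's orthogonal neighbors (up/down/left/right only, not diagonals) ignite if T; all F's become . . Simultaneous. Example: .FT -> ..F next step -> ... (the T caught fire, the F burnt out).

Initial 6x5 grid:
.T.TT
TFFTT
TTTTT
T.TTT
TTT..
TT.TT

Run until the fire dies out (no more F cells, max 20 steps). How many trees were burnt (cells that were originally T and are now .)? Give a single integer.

Answer: 20

Derivation:
Step 1: +5 fires, +2 burnt (F count now 5)
Step 2: +5 fires, +5 burnt (F count now 5)
Step 3: +5 fires, +5 burnt (F count now 5)
Step 4: +3 fires, +5 burnt (F count now 3)
Step 5: +2 fires, +3 burnt (F count now 2)
Step 6: +0 fires, +2 burnt (F count now 0)
Fire out after step 6
Initially T: 22, now '.': 28
Total burnt (originally-T cells now '.'): 20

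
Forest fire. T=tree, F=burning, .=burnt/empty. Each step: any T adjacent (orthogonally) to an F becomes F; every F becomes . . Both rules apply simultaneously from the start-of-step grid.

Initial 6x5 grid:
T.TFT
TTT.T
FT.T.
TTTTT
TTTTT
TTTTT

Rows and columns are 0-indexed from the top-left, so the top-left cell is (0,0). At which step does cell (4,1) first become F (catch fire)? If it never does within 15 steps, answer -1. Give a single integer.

Step 1: cell (4,1)='T' (+5 fires, +2 burnt)
Step 2: cell (4,1)='T' (+6 fires, +5 burnt)
Step 3: cell (4,1)='F' (+3 fires, +6 burnt)
  -> target ignites at step 3
Step 4: cell (4,1)='.' (+3 fires, +3 burnt)
Step 5: cell (4,1)='.' (+4 fires, +3 burnt)
Step 6: cell (4,1)='.' (+2 fires, +4 burnt)
Step 7: cell (4,1)='.' (+1 fires, +2 burnt)
Step 8: cell (4,1)='.' (+0 fires, +1 burnt)
  fire out at step 8

3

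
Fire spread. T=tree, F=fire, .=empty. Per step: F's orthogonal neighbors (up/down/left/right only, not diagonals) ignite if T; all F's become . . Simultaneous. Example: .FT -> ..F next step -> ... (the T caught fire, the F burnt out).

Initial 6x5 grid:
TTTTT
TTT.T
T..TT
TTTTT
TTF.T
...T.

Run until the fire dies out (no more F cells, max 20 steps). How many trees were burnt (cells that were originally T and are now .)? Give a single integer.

Answer: 20

Derivation:
Step 1: +2 fires, +1 burnt (F count now 2)
Step 2: +3 fires, +2 burnt (F count now 3)
Step 3: +3 fires, +3 burnt (F count now 3)
Step 4: +3 fires, +3 burnt (F count now 3)
Step 5: +2 fires, +3 burnt (F count now 2)
Step 6: +3 fires, +2 burnt (F count now 3)
Step 7: +3 fires, +3 burnt (F count now 3)
Step 8: +1 fires, +3 burnt (F count now 1)
Step 9: +0 fires, +1 burnt (F count now 0)
Fire out after step 9
Initially T: 21, now '.': 29
Total burnt (originally-T cells now '.'): 20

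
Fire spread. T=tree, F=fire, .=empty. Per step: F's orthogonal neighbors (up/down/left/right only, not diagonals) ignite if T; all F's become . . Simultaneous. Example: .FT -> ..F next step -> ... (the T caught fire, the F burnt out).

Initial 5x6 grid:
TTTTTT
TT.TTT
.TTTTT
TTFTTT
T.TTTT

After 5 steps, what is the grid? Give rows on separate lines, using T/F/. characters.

Step 1: 4 trees catch fire, 1 burn out
  TTTTTT
  TT.TTT
  .TFTTT
  TF.FTT
  T.FTTT
Step 2: 5 trees catch fire, 4 burn out
  TTTTTT
  TT.TTT
  .F.FTT
  F...FT
  T..FTT
Step 3: 6 trees catch fire, 5 burn out
  TTTTTT
  TF.FTT
  ....FT
  .....F
  F...FT
Step 4: 6 trees catch fire, 6 burn out
  TFTFTT
  F...FT
  .....F
  ......
  .....F
Step 5: 4 trees catch fire, 6 burn out
  F.F.FT
  .....F
  ......
  ......
  ......

F.F.FT
.....F
......
......
......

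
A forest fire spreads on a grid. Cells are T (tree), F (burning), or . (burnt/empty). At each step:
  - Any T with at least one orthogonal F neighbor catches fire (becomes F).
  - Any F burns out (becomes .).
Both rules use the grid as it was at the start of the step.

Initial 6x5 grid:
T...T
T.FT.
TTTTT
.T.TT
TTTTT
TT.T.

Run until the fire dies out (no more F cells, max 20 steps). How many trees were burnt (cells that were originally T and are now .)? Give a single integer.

Answer: 19

Derivation:
Step 1: +2 fires, +1 burnt (F count now 2)
Step 2: +2 fires, +2 burnt (F count now 2)
Step 3: +4 fires, +2 burnt (F count now 4)
Step 4: +4 fires, +4 burnt (F count now 4)
Step 5: +6 fires, +4 burnt (F count now 6)
Step 6: +1 fires, +6 burnt (F count now 1)
Step 7: +0 fires, +1 burnt (F count now 0)
Fire out after step 7
Initially T: 20, now '.': 29
Total burnt (originally-T cells now '.'): 19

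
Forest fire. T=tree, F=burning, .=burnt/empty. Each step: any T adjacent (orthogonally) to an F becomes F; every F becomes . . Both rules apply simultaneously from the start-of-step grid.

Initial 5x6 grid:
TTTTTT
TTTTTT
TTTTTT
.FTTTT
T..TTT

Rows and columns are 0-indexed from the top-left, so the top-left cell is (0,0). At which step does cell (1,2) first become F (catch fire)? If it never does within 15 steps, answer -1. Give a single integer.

Step 1: cell (1,2)='T' (+2 fires, +1 burnt)
Step 2: cell (1,2)='T' (+4 fires, +2 burnt)
Step 3: cell (1,2)='F' (+6 fires, +4 burnt)
  -> target ignites at step 3
Step 4: cell (1,2)='.' (+6 fires, +6 burnt)
Step 5: cell (1,2)='.' (+4 fires, +6 burnt)
Step 6: cell (1,2)='.' (+2 fires, +4 burnt)
Step 7: cell (1,2)='.' (+1 fires, +2 burnt)
Step 8: cell (1,2)='.' (+0 fires, +1 burnt)
  fire out at step 8

3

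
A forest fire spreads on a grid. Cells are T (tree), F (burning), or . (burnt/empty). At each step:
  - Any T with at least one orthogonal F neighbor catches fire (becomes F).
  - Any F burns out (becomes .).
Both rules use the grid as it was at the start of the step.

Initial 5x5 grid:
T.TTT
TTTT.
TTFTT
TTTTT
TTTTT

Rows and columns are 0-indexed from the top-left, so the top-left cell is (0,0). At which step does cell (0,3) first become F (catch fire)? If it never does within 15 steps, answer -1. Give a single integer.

Step 1: cell (0,3)='T' (+4 fires, +1 burnt)
Step 2: cell (0,3)='T' (+8 fires, +4 burnt)
Step 3: cell (0,3)='F' (+6 fires, +8 burnt)
  -> target ignites at step 3
Step 4: cell (0,3)='.' (+4 fires, +6 burnt)
Step 5: cell (0,3)='.' (+0 fires, +4 burnt)
  fire out at step 5

3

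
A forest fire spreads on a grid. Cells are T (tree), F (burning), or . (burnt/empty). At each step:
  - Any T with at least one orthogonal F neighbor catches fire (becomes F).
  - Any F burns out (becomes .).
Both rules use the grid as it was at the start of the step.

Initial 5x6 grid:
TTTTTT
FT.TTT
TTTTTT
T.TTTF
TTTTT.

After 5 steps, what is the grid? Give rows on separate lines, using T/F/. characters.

Step 1: 5 trees catch fire, 2 burn out
  FTTTTT
  .F.TTT
  FTTTTF
  T.TTF.
  TTTTT.
Step 2: 7 trees catch fire, 5 burn out
  .FTTTT
  ...TTF
  .FTTF.
  F.TF..
  TTTTF.
Step 3: 8 trees catch fire, 7 burn out
  ..FTTF
  ...TF.
  ..FF..
  ..F...
  FTTF..
Step 4: 5 trees catch fire, 8 burn out
  ...FF.
  ...F..
  ......
  ......
  .FF...
Step 5: 0 trees catch fire, 5 burn out
  ......
  ......
  ......
  ......
  ......

......
......
......
......
......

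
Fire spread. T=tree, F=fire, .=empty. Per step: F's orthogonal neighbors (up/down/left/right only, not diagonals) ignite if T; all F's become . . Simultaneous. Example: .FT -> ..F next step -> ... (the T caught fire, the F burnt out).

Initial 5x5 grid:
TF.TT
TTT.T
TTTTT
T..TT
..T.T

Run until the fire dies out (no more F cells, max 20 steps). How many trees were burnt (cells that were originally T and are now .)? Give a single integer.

Answer: 16

Derivation:
Step 1: +2 fires, +1 burnt (F count now 2)
Step 2: +3 fires, +2 burnt (F count now 3)
Step 3: +2 fires, +3 burnt (F count now 2)
Step 4: +2 fires, +2 burnt (F count now 2)
Step 5: +2 fires, +2 burnt (F count now 2)
Step 6: +2 fires, +2 burnt (F count now 2)
Step 7: +2 fires, +2 burnt (F count now 2)
Step 8: +1 fires, +2 burnt (F count now 1)
Step 9: +0 fires, +1 burnt (F count now 0)
Fire out after step 9
Initially T: 17, now '.': 24
Total burnt (originally-T cells now '.'): 16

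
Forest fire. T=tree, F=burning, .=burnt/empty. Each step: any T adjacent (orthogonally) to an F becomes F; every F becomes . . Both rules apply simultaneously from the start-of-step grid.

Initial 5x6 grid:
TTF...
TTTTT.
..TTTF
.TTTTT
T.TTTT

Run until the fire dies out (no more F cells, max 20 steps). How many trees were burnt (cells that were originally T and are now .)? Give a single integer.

Step 1: +4 fires, +2 burnt (F count now 4)
Step 2: +8 fires, +4 burnt (F count now 8)
Step 3: +4 fires, +8 burnt (F count now 4)
Step 4: +3 fires, +4 burnt (F count now 3)
Step 5: +0 fires, +3 burnt (F count now 0)
Fire out after step 5
Initially T: 20, now '.': 29
Total burnt (originally-T cells now '.'): 19

Answer: 19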